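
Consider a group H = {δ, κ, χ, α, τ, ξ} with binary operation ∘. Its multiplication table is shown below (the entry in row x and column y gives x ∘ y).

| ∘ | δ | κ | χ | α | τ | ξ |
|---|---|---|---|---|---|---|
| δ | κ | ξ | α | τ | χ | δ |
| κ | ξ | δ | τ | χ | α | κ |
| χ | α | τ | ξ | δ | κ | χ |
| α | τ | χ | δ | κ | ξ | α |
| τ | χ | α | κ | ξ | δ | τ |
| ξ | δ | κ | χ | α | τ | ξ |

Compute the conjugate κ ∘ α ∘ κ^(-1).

α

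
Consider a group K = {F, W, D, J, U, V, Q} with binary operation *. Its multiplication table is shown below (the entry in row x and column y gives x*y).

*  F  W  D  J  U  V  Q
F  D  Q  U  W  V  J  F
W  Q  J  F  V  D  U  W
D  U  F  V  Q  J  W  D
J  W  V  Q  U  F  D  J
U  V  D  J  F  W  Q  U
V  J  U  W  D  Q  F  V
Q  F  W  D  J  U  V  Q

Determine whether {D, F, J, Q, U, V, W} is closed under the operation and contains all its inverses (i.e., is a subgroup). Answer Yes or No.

Yes

{D, F, J, Q, U, V, W} contains the identity Q.
Checking products: every product of two elements of {D, F, J, Q, U, V, W} (read from the table) lies in {D, F, J, Q, U, V, W}, so the set is closed.
In a finite group, a nonempty closed subset is a subgroup. So {D, F, J, Q, U, V, W} ≤ K.
(Structurally, K here is isomorphic to the cyclic group Z_7.)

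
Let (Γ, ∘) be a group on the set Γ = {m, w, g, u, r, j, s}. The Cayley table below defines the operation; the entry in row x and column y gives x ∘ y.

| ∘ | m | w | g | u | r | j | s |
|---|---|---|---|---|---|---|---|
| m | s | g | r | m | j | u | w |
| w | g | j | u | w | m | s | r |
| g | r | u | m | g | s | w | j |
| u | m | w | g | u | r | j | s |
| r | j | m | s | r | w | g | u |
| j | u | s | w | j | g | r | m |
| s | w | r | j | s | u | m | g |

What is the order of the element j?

7

The identity element is u (its row matches the header).
j^1 = j
j^2 = j ∘ j = r
j^3 = r ∘ j = g
j^4 = g ∘ j = w
j^5 = w ∘ j = s
j^6 = s ∘ j = m
j^7 = m ∘ j = u
The first power of j equal to the identity is j^7, so ord(j) = 7.
(Structurally, Γ here is isomorphic to the cyclic group Z_7.)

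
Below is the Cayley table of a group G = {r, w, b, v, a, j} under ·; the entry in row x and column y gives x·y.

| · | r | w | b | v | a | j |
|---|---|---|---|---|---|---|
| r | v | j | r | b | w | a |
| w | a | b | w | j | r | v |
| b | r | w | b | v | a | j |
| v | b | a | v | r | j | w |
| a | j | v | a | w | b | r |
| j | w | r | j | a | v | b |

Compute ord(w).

2

The identity element is b (its row matches the header).
w^1 = w
w^2 = w·w = b
The first power of w equal to the identity is w^2, so ord(w) = 2.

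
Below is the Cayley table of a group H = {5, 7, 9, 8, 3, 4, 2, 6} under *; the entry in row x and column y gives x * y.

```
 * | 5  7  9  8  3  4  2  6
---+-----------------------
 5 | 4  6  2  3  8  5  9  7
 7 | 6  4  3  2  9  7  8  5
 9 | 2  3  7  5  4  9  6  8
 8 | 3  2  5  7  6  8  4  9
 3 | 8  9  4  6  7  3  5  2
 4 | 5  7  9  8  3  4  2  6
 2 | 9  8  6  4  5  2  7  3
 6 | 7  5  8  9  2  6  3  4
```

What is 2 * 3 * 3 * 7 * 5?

2 * 3 = 5
5 * 3 = 8
8 * 7 = 2
2 * 5 = 9
(Structurally, H here is isomorphic to Z_2 x Z_4.)

9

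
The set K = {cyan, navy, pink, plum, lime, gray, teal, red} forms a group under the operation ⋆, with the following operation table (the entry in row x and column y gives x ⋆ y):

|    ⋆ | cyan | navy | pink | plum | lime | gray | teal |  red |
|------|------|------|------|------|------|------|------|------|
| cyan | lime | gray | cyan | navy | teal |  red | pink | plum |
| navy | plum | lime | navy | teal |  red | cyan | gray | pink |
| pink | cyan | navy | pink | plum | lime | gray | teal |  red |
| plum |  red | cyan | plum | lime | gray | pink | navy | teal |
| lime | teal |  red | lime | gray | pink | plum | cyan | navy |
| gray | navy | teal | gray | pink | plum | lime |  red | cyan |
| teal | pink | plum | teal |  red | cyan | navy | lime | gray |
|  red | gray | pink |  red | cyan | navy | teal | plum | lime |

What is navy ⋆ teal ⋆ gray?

navy ⋆ teal = gray
gray ⋆ gray = lime

lime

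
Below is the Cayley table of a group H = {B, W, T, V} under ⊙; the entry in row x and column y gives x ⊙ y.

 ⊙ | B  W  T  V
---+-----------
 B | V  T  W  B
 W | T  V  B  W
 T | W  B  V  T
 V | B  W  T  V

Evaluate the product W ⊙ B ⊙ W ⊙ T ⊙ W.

W ⊙ B = T
T ⊙ W = B
B ⊙ T = W
W ⊙ W = V

V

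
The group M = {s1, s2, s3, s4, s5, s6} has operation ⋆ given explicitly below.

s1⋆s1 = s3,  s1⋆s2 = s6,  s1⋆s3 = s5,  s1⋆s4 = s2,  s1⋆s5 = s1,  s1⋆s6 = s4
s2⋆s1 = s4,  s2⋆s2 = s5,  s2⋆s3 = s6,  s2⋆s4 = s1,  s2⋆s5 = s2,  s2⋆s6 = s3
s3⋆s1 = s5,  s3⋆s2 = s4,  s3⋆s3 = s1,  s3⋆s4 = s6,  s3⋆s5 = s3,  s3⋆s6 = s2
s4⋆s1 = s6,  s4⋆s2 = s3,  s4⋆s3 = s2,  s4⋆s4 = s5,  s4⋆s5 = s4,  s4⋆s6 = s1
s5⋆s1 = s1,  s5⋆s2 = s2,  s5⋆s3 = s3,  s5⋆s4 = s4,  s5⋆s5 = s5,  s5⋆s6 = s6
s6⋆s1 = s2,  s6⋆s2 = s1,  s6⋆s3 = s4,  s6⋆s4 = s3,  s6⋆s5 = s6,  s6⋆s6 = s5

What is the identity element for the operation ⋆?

The identity e satisfies e ⋆ x = x for all x, so its row in the table reproduces the column headers.
Row s5 reads: s1, s2, s3, s4, s5, s6 — exactly the header order. So s5 is the identity.

s5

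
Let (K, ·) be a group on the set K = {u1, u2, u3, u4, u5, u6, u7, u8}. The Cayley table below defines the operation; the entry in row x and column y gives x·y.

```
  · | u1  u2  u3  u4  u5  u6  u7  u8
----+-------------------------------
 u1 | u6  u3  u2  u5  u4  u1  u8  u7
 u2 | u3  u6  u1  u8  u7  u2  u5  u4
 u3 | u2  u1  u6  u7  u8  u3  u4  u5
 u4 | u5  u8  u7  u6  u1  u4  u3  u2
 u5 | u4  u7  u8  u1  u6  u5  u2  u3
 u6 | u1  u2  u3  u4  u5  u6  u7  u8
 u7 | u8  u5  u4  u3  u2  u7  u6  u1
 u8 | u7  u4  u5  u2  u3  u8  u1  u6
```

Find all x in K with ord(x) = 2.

{u1, u2, u3, u4, u5, u7, u8}

Identity is u6. Compute the order of each non-identity element by repeated multiplication:
  u1: u1 → u6  (order 2)
  u2: u2 → u6  (order 2)
  u3: u3 → u6  (order 2)
  u4: u4 → u6  (order 2)
  u5: u5 → u6  (order 2)
  u7: u7 → u6  (order 2)
  u8: u8 → u6  (order 2)
Elements of order 2: {u1, u2, u3, u4, u5, u7, u8}.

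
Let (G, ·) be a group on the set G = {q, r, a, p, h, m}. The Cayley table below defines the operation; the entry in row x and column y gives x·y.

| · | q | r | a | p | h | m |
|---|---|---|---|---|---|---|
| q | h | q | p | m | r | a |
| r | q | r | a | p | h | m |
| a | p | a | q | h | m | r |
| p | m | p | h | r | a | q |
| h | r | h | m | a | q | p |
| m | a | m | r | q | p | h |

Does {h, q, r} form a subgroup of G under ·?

{h, q, r} contains the identity r.
Checking products: every product of two elements of {h, q, r} (read from the table) lies in {h, q, r}, so the set is closed.
In a finite group, a nonempty closed subset is a subgroup. So {h, q, r} ≤ G.

Yes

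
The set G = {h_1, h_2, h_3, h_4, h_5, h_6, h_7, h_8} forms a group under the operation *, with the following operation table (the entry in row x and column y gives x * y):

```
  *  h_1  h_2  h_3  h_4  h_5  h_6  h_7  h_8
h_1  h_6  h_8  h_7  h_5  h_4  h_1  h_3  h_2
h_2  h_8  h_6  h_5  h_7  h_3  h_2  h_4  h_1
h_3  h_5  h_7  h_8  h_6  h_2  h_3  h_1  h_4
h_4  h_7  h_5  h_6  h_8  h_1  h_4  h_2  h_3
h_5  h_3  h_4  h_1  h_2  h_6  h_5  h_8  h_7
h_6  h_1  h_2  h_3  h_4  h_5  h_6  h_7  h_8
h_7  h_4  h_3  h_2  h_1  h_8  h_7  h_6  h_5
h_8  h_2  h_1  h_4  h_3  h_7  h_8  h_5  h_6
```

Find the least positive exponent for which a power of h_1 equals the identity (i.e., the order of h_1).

The identity element is h_6 (its row matches the header).
h_1^1 = h_1
h_1^2 = h_1 * h_1 = h_6
The first power of h_1 equal to the identity is h_1^2, so ord(h_1) = 2.

2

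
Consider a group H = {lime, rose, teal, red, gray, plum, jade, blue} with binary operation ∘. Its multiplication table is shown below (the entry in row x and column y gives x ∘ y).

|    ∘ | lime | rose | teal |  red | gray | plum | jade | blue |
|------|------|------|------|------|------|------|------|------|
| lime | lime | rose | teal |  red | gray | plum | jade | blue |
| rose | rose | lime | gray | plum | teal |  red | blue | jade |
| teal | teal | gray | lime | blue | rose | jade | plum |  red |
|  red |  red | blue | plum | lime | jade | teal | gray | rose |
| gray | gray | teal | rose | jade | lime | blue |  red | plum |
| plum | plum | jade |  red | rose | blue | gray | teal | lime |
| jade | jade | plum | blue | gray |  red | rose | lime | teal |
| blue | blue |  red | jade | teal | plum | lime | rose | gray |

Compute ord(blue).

4

The identity element is lime (its row matches the header).
blue^1 = blue
blue^2 = blue ∘ blue = gray
blue^3 = gray ∘ blue = plum
blue^4 = plum ∘ blue = lime
The first power of blue equal to the identity is blue^4, so ord(blue) = 4.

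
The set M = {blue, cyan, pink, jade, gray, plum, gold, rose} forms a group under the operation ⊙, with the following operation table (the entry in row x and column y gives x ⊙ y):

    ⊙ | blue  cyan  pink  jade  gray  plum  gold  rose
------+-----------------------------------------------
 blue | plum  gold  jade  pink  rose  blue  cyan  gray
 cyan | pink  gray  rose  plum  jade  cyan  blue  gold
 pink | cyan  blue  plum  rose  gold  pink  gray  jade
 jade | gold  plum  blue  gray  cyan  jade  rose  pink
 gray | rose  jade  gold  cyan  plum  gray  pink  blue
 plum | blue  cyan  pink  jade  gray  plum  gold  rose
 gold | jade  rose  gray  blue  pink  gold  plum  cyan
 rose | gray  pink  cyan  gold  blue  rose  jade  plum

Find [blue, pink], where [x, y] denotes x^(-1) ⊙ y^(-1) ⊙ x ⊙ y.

gray

Identity is plum; from the table blue^(-1) = blue and pink^(-1) = pink.
blue ⊙ pink = jade
jade ⊙ blue = gold
gold ⊙ pink = gray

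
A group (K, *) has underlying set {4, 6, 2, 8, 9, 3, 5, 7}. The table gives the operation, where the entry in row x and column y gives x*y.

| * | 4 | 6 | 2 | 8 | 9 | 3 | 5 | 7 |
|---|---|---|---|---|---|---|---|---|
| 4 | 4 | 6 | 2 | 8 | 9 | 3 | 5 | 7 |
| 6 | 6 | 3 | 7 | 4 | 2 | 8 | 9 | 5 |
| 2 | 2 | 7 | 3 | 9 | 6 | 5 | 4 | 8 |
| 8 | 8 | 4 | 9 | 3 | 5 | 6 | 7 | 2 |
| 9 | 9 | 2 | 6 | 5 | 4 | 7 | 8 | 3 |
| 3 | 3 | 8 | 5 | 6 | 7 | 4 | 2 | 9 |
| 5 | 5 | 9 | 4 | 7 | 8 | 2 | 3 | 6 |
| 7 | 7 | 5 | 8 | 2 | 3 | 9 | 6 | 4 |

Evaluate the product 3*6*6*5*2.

3*6 = 8
8*6 = 4
4*5 = 5
5*2 = 4

4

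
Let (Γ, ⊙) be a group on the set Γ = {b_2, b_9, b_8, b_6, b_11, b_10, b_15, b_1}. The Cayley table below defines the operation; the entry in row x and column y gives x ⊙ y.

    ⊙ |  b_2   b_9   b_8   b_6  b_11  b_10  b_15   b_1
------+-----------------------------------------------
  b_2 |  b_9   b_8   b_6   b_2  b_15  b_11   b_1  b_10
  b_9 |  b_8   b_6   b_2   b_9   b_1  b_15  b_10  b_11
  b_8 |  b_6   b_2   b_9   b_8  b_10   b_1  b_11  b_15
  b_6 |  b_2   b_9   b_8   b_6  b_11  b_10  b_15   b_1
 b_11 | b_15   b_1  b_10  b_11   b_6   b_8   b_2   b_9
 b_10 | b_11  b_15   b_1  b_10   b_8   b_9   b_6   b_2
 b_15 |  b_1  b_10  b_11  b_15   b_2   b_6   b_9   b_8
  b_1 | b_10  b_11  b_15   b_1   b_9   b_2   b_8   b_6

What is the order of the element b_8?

The identity element is b_6 (its row matches the header).
b_8^1 = b_8
b_8^2 = b_8 ⊙ b_8 = b_9
b_8^3 = b_9 ⊙ b_8 = b_2
b_8^4 = b_2 ⊙ b_8 = b_6
The first power of b_8 equal to the identity is b_8^4, so ord(b_8) = 4.

4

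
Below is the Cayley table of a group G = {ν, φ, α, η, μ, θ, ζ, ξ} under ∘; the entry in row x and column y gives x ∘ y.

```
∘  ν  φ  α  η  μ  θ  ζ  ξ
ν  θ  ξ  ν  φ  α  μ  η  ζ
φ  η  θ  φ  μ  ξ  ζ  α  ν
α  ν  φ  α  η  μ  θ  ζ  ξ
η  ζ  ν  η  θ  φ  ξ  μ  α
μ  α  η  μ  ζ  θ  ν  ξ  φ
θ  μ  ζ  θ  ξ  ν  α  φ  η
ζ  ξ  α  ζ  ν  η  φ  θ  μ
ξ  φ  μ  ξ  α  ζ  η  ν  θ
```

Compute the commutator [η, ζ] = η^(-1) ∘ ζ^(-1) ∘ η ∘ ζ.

Identity is α; from the table η^(-1) = ξ and ζ^(-1) = φ.
ξ ∘ φ = μ
μ ∘ η = ζ
ζ ∘ ζ = θ
(Structurally, G here is isomorphic to the quaternion group Q_8.)

θ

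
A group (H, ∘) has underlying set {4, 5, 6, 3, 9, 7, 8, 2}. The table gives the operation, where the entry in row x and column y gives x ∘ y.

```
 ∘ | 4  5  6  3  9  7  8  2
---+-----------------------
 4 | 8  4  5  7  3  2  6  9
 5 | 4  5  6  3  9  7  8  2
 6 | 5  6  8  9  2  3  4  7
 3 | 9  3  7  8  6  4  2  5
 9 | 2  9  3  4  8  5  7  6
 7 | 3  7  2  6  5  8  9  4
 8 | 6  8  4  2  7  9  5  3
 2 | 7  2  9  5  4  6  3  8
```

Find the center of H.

{5, 8}

An element z is central iff its row equals its column in the table.
For 3: 3 ∘ 6 = 7 ≠ 9 = 6 ∘ 3, so 3 ∉ Z.
Checking each element this way leaves Z(H) = {5, 8}.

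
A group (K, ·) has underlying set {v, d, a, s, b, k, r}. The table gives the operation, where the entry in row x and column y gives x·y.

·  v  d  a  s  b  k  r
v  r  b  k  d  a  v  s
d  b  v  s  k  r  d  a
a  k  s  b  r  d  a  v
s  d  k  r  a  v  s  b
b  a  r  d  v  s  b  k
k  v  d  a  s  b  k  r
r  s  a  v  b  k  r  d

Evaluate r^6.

b

r^1 = r
r^2 = r·r = d
r^3 = d·r = a
r^4 = a·r = v
r^5 = v·r = s
r^6 = s·r = b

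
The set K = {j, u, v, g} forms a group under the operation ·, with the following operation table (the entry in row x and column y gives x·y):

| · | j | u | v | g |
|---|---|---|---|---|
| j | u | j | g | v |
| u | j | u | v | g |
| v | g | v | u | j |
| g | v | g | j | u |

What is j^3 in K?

j^1 = j
j^2 = j·j = u
j^3 = u·j = j

j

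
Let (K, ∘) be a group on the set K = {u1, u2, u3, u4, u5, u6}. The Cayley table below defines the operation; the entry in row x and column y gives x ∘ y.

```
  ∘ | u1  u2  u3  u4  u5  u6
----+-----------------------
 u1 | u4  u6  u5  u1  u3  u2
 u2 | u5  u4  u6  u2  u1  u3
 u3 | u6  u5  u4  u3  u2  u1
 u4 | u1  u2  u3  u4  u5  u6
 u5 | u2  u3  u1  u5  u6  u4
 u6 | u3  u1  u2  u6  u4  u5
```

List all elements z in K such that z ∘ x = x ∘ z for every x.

An element z is central iff its row equals its column in the table.
For u1: u1 ∘ u5 = u3 ≠ u2 = u5 ∘ u1, so u1 ∉ Z.
Checking each element this way leaves Z(K) = {u4}.

{u4}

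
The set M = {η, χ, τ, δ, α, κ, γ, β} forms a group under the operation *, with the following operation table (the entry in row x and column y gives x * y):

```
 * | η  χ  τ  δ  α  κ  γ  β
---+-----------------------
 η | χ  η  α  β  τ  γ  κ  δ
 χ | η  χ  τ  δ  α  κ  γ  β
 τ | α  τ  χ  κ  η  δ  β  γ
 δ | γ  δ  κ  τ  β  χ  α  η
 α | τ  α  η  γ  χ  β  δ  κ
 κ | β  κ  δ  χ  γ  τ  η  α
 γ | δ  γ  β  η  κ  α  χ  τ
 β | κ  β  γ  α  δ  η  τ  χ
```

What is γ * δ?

η

Read row γ, column δ: γ * δ = η.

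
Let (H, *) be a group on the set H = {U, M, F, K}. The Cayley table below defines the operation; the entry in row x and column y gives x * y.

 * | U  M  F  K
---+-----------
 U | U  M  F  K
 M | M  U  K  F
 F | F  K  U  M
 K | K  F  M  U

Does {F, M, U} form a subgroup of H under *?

No

M * F = K, which is not in {F, M, U}.
The subset is not closed under *, so it is not a subgroup.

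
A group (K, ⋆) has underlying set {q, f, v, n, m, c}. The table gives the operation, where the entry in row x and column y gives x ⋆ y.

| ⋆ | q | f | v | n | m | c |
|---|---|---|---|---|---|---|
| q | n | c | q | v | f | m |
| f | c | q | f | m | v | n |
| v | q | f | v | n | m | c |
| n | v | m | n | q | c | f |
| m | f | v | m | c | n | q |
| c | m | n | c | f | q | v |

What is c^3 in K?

c^1 = c
c^2 = c ⋆ c = v
c^3 = v ⋆ c = c

c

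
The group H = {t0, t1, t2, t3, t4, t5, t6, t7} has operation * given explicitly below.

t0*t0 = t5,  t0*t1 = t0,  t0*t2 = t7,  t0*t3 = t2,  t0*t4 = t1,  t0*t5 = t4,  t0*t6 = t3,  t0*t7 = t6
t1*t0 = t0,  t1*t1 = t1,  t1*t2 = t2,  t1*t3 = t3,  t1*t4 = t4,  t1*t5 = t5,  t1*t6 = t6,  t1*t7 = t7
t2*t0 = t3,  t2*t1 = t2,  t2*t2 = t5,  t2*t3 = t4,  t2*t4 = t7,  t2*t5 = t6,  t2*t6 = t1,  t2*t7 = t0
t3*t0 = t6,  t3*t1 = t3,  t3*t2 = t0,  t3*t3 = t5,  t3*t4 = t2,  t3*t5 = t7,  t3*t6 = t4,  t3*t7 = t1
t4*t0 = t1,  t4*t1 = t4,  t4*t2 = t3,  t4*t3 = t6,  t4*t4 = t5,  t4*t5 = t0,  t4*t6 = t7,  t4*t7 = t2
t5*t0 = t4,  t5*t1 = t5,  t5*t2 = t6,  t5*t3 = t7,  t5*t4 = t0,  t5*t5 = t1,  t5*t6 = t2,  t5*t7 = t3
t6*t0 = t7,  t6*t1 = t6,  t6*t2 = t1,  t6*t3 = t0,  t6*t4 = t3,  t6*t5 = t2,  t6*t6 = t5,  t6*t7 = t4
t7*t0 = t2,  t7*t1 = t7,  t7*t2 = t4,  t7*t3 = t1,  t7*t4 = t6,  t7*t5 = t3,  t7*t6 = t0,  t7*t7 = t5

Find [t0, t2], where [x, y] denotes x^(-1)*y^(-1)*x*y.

t5

Identity is t1; from the table t0^(-1) = t4 and t2^(-1) = t6.
t4*t6 = t7
t7*t0 = t2
t2*t2 = t5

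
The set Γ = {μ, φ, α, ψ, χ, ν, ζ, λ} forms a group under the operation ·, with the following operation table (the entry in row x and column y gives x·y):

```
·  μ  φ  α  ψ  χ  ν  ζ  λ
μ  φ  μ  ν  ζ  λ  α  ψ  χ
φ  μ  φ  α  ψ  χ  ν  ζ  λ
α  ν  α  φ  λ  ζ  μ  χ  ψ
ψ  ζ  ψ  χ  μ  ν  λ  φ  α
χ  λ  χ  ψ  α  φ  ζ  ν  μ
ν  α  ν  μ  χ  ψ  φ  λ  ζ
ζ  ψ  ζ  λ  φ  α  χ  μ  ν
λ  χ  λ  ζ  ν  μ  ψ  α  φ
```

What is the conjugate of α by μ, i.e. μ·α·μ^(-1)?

α

The identity is φ. In row μ, the entry φ sits in column μ, so μ^(-1) = μ.
μ·α = ν
ν·μ = α
(Structurally, Γ here is isomorphic to the dihedral group D_4.)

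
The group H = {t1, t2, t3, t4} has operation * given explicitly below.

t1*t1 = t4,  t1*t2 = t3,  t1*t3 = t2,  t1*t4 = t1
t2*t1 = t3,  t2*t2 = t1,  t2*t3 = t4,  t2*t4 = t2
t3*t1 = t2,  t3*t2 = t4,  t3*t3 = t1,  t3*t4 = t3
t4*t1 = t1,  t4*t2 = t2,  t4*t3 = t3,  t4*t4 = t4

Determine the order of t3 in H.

The identity element is t4 (its row matches the header).
t3^1 = t3
t3^2 = t3*t3 = t1
t3^3 = t1*t3 = t2
t3^4 = t2*t3 = t4
The first power of t3 equal to the identity is t3^4, so ord(t3) = 4.

4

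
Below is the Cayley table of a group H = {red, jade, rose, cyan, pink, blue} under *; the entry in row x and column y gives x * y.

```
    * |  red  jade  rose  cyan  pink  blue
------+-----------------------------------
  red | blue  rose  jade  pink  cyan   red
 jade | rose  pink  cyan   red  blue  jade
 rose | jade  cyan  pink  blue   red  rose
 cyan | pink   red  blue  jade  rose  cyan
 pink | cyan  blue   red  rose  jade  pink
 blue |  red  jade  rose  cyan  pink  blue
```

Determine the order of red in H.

The identity element is blue (its row matches the header).
red^1 = red
red^2 = red * red = blue
The first power of red equal to the identity is red^2, so ord(red) = 2.

2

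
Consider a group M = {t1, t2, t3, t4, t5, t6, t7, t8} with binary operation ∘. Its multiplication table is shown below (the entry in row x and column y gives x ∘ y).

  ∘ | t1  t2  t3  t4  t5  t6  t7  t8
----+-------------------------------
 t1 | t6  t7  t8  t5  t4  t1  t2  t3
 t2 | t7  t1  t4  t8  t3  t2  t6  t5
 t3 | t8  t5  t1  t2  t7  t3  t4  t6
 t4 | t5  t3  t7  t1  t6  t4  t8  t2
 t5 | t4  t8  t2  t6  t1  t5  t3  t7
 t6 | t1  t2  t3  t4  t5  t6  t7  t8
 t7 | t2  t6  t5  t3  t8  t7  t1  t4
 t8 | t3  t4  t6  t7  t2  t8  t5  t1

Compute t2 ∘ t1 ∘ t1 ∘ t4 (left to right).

t2 ∘ t1 = t7
t7 ∘ t1 = t2
t2 ∘ t4 = t8
(Structurally, M here is isomorphic to the quaternion group Q_8.)

t8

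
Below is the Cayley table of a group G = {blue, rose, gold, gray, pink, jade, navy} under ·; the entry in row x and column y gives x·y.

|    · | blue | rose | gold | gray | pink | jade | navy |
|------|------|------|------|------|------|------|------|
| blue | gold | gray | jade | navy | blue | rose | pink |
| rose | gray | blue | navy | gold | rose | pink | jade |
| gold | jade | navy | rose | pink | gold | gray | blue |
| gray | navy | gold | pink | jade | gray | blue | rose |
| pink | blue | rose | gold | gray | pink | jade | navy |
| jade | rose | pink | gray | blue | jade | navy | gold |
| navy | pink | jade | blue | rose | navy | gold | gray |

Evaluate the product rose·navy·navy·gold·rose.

rose·navy = jade
jade·navy = gold
gold·gold = rose
rose·rose = blue

blue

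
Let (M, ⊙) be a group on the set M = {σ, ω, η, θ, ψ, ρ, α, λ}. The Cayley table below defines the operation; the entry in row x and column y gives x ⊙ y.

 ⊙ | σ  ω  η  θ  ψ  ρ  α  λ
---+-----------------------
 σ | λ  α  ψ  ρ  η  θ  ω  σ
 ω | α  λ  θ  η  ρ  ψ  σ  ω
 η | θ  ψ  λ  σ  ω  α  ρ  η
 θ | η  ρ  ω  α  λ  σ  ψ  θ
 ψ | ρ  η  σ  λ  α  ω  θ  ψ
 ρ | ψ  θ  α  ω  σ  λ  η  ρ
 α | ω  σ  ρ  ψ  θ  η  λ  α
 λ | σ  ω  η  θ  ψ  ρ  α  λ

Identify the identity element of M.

The identity e satisfies e ⊙ x = x for all x, so its row in the table reproduces the column headers.
Row λ reads: σ, ω, η, θ, ψ, ρ, α, λ — exactly the header order. So λ is the identity.

λ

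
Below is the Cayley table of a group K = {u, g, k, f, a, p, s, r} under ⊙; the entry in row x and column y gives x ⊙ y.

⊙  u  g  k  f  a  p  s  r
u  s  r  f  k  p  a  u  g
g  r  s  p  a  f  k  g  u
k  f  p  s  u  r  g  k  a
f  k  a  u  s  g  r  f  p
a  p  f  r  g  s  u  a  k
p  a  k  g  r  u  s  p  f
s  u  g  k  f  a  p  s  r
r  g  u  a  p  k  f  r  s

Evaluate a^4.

s

a^1 = a
a^2 = a ⊙ a = s
a^3 = s ⊙ a = a
a^4 = a ⊙ a = s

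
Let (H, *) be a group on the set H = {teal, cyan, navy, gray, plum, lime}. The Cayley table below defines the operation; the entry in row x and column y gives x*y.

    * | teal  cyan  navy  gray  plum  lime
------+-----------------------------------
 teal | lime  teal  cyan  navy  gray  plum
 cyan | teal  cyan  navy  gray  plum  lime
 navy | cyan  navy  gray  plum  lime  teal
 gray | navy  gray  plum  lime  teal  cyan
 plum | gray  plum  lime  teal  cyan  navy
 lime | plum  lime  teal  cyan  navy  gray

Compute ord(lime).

3

The identity element is cyan (its row matches the header).
lime^1 = lime
lime^2 = lime*lime = gray
lime^3 = gray*lime = cyan
The first power of lime equal to the identity is lime^3, so ord(lime) = 3.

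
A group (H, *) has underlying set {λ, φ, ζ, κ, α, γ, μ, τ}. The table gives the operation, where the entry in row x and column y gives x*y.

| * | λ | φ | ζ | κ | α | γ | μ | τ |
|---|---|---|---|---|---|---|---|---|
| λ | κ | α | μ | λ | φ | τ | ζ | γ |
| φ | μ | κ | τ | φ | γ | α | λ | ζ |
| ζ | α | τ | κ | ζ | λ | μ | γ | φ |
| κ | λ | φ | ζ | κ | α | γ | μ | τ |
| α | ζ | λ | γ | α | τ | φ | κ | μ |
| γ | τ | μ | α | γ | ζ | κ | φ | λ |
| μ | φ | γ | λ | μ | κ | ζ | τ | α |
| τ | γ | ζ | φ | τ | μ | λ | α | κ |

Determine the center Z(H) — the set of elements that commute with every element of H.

An element z is central iff its row equals its column in the table.
For γ: γ*α = ζ ≠ φ = α*γ, so γ ∉ Z.
Checking each element this way leaves Z(H) = {κ, τ}.
(Structurally, H here is isomorphic to the dihedral group D_4.)

{κ, τ}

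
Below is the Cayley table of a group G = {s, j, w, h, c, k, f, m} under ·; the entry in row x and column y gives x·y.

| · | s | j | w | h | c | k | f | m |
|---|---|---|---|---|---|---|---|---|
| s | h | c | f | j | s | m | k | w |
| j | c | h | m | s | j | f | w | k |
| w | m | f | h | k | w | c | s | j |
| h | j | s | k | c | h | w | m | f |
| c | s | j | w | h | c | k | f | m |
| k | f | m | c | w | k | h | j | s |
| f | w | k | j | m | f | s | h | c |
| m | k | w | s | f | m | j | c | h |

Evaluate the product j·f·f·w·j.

k

j·f = w
w·f = s
s·w = f
f·j = k
(Structurally, G here is isomorphic to the quaternion group Q_8.)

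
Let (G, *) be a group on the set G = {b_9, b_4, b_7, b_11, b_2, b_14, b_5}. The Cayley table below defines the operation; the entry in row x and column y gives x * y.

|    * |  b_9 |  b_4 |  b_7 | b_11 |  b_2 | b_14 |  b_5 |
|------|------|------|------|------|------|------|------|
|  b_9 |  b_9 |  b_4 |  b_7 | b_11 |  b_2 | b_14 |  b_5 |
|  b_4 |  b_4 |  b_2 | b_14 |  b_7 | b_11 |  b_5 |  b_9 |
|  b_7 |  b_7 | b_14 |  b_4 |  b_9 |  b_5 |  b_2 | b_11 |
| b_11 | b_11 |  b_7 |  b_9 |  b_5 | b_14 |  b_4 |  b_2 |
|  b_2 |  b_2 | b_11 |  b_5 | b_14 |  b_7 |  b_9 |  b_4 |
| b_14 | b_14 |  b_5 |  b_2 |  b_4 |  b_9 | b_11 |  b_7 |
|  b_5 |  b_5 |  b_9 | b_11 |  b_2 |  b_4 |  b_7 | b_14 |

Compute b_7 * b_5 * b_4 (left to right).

b_7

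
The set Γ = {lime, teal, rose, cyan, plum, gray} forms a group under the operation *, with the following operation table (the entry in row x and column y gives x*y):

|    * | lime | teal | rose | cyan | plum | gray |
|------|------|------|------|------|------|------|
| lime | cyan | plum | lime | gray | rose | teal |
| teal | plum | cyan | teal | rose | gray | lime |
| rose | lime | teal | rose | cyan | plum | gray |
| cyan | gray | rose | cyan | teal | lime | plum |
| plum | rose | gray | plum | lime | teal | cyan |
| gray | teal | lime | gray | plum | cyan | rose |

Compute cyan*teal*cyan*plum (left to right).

cyan*teal = rose
rose*cyan = cyan
cyan*plum = lime
(Structurally, Γ here is isomorphic to the cyclic group Z_6.)

lime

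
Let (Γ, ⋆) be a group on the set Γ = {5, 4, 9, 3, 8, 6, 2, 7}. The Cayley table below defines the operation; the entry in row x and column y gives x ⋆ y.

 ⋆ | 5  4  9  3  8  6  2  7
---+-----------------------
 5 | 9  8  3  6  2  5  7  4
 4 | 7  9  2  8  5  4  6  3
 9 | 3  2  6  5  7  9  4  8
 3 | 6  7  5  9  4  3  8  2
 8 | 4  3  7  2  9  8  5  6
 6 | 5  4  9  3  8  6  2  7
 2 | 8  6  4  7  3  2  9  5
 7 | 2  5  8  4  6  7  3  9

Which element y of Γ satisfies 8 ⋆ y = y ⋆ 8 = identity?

First locate the identity: row 6 matches the header, so 6 is the identity.
Scan row 8 for 6: 8 ⋆ 7 = 6. Hence 8^(-1) = 7.

7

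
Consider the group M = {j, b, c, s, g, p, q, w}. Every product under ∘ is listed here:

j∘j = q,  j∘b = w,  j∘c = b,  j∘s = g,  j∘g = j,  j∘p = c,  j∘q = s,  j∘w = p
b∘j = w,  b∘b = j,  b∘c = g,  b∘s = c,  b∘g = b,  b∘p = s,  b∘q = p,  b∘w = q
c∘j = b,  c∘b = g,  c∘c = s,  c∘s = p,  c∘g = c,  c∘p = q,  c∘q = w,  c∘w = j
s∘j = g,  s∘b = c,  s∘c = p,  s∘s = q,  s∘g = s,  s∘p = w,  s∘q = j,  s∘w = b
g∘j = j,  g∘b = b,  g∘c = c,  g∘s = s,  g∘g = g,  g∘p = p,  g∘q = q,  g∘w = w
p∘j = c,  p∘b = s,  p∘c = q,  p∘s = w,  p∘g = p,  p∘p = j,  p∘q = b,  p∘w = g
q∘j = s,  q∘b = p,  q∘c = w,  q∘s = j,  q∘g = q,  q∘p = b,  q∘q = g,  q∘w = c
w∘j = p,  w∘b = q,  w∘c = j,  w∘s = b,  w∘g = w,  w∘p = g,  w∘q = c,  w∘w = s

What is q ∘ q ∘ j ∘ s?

q ∘ q = g
g ∘ j = j
j ∘ s = g

g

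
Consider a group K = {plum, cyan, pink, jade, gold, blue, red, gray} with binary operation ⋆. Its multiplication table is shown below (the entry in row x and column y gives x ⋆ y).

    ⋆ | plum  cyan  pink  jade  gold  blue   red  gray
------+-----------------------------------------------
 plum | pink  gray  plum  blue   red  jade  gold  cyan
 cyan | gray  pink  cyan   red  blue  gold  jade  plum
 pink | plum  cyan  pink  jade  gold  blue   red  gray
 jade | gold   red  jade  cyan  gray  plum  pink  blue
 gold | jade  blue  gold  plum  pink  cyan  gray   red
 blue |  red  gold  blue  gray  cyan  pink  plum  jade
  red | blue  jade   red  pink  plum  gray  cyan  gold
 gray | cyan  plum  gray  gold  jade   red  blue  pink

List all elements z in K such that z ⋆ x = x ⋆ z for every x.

An element z is central iff its row equals its column in the table.
For gray: gray ⋆ jade = gold ≠ blue = jade ⋆ gray, so gray ∉ Z.
Checking each element this way leaves Z(K) = {cyan, pink}.
(Structurally, K here is isomorphic to the dihedral group D_4.)

{cyan, pink}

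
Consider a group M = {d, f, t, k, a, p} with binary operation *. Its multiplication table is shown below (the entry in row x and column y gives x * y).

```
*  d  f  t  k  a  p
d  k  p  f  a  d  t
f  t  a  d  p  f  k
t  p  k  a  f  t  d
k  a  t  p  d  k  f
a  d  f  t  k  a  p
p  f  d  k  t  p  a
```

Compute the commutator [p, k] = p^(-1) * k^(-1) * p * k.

d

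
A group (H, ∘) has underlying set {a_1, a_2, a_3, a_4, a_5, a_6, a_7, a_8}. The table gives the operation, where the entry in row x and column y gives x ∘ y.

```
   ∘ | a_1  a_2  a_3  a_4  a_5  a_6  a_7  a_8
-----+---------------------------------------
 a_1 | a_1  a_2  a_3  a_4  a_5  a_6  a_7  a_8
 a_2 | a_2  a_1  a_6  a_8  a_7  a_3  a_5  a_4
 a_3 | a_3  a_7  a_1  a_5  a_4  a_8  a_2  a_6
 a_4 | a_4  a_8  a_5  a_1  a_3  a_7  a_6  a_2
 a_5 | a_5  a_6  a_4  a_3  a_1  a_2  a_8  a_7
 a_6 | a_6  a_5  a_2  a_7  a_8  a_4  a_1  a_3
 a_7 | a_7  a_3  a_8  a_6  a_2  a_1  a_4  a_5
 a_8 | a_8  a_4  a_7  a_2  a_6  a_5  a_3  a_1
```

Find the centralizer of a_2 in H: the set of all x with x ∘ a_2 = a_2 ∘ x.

Compare row a_2 with column a_2 entry by entry.
a_8 ∘ a_2 = a_4 = a_2 ∘ a_8, so a_8 commutes with a_2.
a_6 ∘ a_2 = a_5 but a_2 ∘ a_6 = a_3, so a_6 does not.
Collecting the elements that commute with a_2: C(a_2) = {a_1, a_2, a_4, a_8}.
(Structurally, H here is isomorphic to the dihedral group D_4.)

{a_1, a_2, a_4, a_8}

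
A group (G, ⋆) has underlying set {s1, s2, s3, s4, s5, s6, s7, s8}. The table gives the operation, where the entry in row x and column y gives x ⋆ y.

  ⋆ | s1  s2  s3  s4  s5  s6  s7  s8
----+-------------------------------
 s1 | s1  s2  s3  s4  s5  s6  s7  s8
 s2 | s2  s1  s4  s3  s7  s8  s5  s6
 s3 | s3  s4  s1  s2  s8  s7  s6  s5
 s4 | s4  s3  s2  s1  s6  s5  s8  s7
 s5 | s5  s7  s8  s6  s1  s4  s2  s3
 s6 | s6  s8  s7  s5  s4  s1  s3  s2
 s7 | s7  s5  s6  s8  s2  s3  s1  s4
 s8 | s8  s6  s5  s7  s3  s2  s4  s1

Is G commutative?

Yes

Check whether the table is symmetric across its main diagonal.
Every entry (row x, col y) equals the entry (row y, col x), so G is abelian.
(In fact G ≅ the elementary abelian group (Z_2)^3.)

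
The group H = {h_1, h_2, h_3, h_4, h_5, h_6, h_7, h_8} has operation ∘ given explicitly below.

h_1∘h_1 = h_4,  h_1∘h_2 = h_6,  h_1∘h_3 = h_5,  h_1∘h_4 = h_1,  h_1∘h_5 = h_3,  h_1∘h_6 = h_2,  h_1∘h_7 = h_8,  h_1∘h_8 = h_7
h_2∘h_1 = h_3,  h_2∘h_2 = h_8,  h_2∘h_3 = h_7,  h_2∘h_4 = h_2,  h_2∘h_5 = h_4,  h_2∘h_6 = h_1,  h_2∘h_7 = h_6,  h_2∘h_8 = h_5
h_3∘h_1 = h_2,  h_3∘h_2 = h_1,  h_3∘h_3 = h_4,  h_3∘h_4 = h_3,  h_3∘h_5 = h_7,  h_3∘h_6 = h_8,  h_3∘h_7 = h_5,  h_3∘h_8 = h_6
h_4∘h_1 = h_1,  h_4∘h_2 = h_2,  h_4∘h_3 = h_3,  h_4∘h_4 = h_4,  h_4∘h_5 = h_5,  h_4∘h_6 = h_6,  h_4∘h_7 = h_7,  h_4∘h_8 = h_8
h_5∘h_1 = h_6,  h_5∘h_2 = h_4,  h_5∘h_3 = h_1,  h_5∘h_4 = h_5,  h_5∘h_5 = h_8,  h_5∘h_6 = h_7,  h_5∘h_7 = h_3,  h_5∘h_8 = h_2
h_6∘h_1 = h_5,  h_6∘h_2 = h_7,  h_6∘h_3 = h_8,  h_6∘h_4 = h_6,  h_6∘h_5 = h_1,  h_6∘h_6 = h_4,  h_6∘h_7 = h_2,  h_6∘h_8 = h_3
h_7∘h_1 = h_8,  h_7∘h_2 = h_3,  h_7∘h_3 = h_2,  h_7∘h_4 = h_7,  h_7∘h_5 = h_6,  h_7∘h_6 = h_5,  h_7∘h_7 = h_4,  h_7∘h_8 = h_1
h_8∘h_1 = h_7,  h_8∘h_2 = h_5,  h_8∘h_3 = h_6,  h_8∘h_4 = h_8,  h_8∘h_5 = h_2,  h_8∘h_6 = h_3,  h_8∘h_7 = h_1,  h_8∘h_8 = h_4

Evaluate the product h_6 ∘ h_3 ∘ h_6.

h_3

h_6 ∘ h_3 = h_8
h_8 ∘ h_6 = h_3
(Structurally, H here is isomorphic to the dihedral group D_4.)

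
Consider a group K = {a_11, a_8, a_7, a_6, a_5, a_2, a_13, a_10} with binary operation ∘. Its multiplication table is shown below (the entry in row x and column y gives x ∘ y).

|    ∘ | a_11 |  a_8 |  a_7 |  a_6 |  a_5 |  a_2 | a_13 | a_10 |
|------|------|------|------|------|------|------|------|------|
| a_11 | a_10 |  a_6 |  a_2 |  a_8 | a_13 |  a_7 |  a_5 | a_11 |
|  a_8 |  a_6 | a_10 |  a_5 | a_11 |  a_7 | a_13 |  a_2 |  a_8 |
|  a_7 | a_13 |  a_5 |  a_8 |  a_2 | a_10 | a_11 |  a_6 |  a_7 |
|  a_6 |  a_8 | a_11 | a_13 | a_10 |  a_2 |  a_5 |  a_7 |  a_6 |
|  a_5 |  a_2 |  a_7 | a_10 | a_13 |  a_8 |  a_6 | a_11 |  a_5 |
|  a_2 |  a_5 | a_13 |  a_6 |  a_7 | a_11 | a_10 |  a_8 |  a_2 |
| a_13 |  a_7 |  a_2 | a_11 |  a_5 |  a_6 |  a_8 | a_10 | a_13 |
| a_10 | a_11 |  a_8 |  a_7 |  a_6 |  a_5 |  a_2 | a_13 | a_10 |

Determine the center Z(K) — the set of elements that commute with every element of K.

An element z is central iff its row equals its column in the table.
For a_5: a_5 ∘ a_11 = a_2 ≠ a_13 = a_11 ∘ a_5, so a_5 ∉ Z.
Checking each element this way leaves Z(K) = {a_10, a_8}.

{a_10, a_8}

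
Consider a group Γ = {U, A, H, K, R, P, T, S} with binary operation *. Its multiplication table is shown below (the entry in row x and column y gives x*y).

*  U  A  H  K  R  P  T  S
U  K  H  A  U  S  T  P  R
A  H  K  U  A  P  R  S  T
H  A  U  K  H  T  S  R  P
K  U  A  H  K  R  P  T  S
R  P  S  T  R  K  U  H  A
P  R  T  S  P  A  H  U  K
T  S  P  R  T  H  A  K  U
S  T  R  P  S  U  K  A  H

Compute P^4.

K

P^1 = P
P^2 = P*P = H
P^3 = H*P = S
P^4 = S*P = K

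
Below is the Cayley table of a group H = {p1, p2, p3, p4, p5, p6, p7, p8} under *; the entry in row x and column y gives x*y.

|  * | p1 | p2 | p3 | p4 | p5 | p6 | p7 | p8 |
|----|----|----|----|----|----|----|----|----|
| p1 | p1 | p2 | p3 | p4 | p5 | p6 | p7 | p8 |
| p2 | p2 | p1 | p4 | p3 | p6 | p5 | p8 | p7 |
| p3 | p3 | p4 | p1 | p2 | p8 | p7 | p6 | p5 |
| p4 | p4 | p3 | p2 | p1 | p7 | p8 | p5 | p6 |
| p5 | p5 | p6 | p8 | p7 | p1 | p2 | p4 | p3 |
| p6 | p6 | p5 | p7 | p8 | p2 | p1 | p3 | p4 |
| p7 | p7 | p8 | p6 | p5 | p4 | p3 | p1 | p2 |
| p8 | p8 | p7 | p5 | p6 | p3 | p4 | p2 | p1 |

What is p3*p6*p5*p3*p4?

p3*p6 = p7
p7*p5 = p4
p4*p3 = p2
p2*p4 = p3

p3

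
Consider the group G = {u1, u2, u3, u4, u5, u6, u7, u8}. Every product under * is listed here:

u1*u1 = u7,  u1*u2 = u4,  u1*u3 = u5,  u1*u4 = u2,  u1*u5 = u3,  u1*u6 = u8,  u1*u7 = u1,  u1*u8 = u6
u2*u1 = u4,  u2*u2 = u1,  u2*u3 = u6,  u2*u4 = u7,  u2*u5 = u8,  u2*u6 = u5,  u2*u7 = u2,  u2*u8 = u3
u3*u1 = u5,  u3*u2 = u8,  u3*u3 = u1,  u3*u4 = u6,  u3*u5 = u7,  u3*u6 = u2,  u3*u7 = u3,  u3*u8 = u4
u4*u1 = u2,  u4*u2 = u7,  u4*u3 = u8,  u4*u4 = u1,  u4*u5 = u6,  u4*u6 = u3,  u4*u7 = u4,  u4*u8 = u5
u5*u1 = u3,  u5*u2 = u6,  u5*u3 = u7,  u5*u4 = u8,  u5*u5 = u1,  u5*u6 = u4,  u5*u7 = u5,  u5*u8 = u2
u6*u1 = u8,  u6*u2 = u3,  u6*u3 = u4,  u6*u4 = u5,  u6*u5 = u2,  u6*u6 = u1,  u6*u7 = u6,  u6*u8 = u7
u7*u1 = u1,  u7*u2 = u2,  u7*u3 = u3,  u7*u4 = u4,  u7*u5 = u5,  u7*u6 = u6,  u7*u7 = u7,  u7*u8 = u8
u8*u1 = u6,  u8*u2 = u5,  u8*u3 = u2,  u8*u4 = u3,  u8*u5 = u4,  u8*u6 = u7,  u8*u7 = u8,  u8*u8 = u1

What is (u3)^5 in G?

u3

u3^1 = u3
u3^2 = u3 * u3 = u1
u3^3 = u1 * u3 = u5
u3^4 = u5 * u3 = u7
u3^5 = u7 * u3 = u3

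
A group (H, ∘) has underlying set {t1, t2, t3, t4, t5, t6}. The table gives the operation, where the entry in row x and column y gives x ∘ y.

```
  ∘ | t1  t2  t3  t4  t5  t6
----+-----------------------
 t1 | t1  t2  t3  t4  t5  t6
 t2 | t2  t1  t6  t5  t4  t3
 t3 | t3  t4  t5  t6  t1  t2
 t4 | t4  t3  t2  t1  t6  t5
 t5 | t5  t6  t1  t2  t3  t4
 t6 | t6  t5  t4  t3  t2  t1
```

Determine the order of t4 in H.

2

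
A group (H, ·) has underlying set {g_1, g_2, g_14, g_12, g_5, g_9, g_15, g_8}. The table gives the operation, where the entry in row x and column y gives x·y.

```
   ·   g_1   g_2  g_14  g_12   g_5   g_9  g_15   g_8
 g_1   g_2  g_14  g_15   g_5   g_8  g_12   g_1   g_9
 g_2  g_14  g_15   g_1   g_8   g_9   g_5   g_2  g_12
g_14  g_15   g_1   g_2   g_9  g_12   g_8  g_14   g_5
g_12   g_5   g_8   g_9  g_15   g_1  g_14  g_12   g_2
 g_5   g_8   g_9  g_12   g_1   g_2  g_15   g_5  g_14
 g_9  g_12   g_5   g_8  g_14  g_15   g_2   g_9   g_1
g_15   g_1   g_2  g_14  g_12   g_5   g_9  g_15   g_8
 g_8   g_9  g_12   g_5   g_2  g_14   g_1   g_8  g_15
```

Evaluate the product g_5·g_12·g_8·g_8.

g_5·g_12 = g_1
g_1·g_8 = g_9
g_9·g_8 = g_1

g_1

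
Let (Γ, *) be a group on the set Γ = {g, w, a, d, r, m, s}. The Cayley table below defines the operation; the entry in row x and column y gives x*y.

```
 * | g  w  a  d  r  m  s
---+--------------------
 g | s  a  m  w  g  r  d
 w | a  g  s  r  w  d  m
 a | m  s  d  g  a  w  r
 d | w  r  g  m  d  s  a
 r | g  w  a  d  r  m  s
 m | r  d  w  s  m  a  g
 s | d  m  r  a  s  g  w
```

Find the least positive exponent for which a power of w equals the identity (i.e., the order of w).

The identity element is r (its row matches the header).
w^1 = w
w^2 = w*w = g
w^3 = g*w = a
w^4 = a*w = s
w^5 = s*w = m
w^6 = m*w = d
w^7 = d*w = r
The first power of w equal to the identity is w^7, so ord(w) = 7.

7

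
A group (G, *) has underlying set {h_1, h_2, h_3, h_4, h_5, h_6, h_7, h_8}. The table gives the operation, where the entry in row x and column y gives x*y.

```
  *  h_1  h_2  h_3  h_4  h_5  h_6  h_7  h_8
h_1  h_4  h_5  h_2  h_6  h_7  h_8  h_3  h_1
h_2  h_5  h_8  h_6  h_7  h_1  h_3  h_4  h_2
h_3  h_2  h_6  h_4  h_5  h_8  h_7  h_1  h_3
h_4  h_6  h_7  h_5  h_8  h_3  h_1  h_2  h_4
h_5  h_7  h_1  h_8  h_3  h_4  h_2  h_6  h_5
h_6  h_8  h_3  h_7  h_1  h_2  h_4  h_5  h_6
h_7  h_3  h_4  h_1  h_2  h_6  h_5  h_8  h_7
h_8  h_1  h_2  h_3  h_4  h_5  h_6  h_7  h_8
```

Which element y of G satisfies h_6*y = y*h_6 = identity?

h_1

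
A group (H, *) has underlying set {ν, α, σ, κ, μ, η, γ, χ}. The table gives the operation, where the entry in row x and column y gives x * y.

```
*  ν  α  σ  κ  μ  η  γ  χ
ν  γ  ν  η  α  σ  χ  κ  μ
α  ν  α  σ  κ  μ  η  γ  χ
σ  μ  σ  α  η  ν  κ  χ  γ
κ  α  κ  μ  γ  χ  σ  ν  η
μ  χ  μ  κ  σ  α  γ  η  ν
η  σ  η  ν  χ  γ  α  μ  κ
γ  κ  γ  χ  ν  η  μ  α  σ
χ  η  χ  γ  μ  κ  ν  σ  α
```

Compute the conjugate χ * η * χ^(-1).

μ

The identity is α. In row χ, the entry α sits in column χ, so χ^(-1) = χ.
χ * η = ν
ν * χ = μ
(Structurally, H here is isomorphic to the dihedral group D_4.)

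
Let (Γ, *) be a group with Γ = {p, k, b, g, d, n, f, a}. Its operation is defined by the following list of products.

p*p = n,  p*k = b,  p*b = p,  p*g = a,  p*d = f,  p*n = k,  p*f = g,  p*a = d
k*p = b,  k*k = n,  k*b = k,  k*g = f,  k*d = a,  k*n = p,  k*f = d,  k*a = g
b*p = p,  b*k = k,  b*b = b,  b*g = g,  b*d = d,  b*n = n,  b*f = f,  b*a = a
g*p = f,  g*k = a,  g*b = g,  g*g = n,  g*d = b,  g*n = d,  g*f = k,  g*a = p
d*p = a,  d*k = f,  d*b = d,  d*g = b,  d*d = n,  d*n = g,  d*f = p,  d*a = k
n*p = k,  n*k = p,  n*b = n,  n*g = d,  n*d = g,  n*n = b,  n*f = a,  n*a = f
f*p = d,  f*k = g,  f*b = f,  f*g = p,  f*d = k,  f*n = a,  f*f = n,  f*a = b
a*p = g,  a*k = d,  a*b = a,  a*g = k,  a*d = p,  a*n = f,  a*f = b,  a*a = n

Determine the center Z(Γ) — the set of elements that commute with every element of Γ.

An element z is central iff its row equals its column in the table.
For d: d*k = f ≠ a = k*d, so d ∉ Z.
Checking each element this way leaves Z(Γ) = {b, n}.

{b, n}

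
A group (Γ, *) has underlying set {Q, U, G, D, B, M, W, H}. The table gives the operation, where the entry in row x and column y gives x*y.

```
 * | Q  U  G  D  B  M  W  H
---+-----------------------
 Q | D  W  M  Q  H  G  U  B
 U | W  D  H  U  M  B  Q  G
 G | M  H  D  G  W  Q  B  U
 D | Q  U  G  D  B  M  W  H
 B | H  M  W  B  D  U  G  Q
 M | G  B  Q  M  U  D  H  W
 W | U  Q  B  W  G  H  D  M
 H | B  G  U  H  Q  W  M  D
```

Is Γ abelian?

Yes

Check whether the table is symmetric across its main diagonal.
Every entry (row x, col y) equals the entry (row y, col x), so Γ is abelian.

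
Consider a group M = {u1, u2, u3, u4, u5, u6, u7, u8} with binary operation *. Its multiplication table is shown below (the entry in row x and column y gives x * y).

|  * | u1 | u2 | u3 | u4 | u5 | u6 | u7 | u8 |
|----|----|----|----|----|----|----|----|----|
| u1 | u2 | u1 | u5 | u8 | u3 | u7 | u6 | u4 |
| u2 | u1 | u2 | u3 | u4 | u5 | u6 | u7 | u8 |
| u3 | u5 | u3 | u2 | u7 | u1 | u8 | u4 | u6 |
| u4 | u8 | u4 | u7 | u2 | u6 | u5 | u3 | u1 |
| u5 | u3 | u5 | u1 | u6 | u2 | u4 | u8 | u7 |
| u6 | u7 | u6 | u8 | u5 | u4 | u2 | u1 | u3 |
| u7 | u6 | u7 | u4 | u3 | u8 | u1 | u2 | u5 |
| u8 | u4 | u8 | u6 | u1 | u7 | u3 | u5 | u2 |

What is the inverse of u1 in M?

u1

First locate the identity: row u2 matches the header, so u2 is the identity.
Scan row u1 for u2: u1 * u1 = u2. Hence u1^(-1) = u1.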